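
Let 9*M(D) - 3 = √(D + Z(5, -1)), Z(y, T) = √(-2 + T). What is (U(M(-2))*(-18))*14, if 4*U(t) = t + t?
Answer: -42 - 14*√(-2 + I*√3) ≈ -49.955 - 21.337*I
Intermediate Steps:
M(D) = ⅓ + √(D + I*√3)/9 (M(D) = ⅓ + √(D + √(-2 - 1))/9 = ⅓ + √(D + √(-3))/9 = ⅓ + √(D + I*√3)/9)
U(t) = t/2 (U(t) = (t + t)/4 = (2*t)/4 = t/2)
(U(M(-2))*(-18))*14 = (((⅓ + √(-2 + I*√3)/9)/2)*(-18))*14 = ((⅙ + √(-2 + I*√3)/18)*(-18))*14 = (-3 - √(-2 + I*√3))*14 = -42 - 14*√(-2 + I*√3)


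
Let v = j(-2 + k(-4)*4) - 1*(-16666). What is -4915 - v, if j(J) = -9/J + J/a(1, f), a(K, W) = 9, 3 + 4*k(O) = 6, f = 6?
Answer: -194149/9 ≈ -21572.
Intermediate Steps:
k(O) = ¾ (k(O) = -¾ + (¼)*6 = -¾ + 3/2 = ¾)
j(J) = -9/J + J/9
v = 149914/9 (v = (-9/(-2 + (¾)*4) + (-2 + (¾)*4)/9) - 1*(-16666) = (-9/(-2 + 3) + (-2 + 3)/9) + 16666 = (-9/1 + (⅑)*1) + 16666 = (-9*1 + ⅑) + 16666 = (-9 + ⅑) + 16666 = -80/9 + 16666 = 149914/9 ≈ 16657.)
-4915 - v = -4915 - 1*149914/9 = -4915 - 149914/9 = -194149/9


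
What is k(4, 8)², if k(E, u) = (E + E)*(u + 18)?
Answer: 43264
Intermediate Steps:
k(E, u) = 2*E*(18 + u) (k(E, u) = (2*E)*(18 + u) = 2*E*(18 + u))
k(4, 8)² = (2*4*(18 + 8))² = (2*4*26)² = 208² = 43264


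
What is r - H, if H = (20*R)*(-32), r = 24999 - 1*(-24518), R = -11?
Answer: 42477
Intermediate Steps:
r = 49517 (r = 24999 + 24518 = 49517)
H = 7040 (H = (20*(-11))*(-32) = -220*(-32) = 7040)
r - H = 49517 - 1*7040 = 49517 - 7040 = 42477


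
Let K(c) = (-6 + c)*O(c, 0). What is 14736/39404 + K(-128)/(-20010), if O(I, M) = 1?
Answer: 37518437/98559255 ≈ 0.38067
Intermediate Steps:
K(c) = -6 + c (K(c) = (-6 + c)*1 = -6 + c)
14736/39404 + K(-128)/(-20010) = 14736/39404 + (-6 - 128)/(-20010) = 14736*(1/39404) - 134*(-1/20010) = 3684/9851 + 67/10005 = 37518437/98559255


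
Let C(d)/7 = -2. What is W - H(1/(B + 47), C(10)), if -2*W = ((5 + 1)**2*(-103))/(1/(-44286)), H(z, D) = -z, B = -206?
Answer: -13054892797/159 ≈ -8.2106e+7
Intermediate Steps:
C(d) = -14 (C(d) = 7*(-2) = -14)
W = -82106244 (W = -(5 + 1)**2*(-103)/(2*(1/(-44286))) = -6**2*(-103)/(2*(-1/44286)) = -36*(-103)*(-44286)/2 = -(-1854)*(-44286) = -1/2*164212488 = -82106244)
W - H(1/(B + 47), C(10)) = -82106244 - (-1)/(-206 + 47) = -82106244 - (-1)/(-159) = -82106244 - (-1)*(-1)/159 = -82106244 - 1*1/159 = -82106244 - 1/159 = -13054892797/159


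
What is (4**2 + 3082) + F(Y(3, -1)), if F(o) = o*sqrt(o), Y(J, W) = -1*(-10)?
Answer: 3098 + 10*sqrt(10) ≈ 3129.6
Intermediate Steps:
Y(J, W) = 10
F(o) = o**(3/2)
(4**2 + 3082) + F(Y(3, -1)) = (4**2 + 3082) + 10**(3/2) = (16 + 3082) + 10*sqrt(10) = 3098 + 10*sqrt(10)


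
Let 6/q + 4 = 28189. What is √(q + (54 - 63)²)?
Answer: √7149566815/9395 ≈ 9.0000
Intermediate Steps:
q = 2/9395 (q = 6/(-4 + 28189) = 6/28185 = 6*(1/28185) = 2/9395 ≈ 0.00021288)
√(q + (54 - 63)²) = √(2/9395 + (54 - 63)²) = √(2/9395 + (-9)²) = √(2/9395 + 81) = √(760997/9395) = √7149566815/9395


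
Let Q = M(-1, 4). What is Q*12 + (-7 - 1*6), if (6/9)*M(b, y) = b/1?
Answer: -31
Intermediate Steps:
M(b, y) = 3*b/2 (M(b, y) = 3*(b/1)/2 = 3*(b*1)/2 = 3*b/2)
Q = -3/2 (Q = (3/2)*(-1) = -3/2 ≈ -1.5000)
Q*12 + (-7 - 1*6) = -3/2*12 + (-7 - 1*6) = -18 + (-7 - 6) = -18 - 13 = -31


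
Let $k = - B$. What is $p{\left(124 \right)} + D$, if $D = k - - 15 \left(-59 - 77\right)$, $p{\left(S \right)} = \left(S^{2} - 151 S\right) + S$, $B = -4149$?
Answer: $-1115$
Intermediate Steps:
$k = 4149$ ($k = \left(-1\right) \left(-4149\right) = 4149$)
$p{\left(S \right)} = S^{2} - 150 S$
$D = 2109$ ($D = 4149 - - 15 \left(-59 - 77\right) = 4149 - \left(-15\right) \left(-136\right) = 4149 - 2040 = 2109$)
$p{\left(124 \right)} + D = 124 \left(-150 + 124\right) + 2109 = 124 \left(-26\right) + 2109 = -3224 + 2109 = -1115$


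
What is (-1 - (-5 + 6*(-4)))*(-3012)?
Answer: -84336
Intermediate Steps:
(-1 - (-5 + 6*(-4)))*(-3012) = (-1 - (-5 - 24))*(-3012) = (-1 - 1*(-29))*(-3012) = (-1 + 29)*(-3012) = 28*(-3012) = -84336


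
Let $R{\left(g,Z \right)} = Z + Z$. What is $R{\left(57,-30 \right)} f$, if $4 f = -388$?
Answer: $5820$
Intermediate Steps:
$R{\left(g,Z \right)} = 2 Z$
$f = -97$ ($f = \frac{1}{4} \left(-388\right) = -97$)
$R{\left(57,-30 \right)} f = 2 \left(-30\right) \left(-97\right) = \left(-60\right) \left(-97\right) = 5820$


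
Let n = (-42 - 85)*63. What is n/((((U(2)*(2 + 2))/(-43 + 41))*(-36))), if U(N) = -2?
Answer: 889/16 ≈ 55.563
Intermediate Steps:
n = -8001 (n = -127*63 = -8001)
n/((((U(2)*(2 + 2))/(-43 + 41))*(-36))) = -8001*(-43 + 41)/(72*(2 + 2)) = -8001/((-2*4/(-2))*(-36)) = -8001/(-8*(-½)*(-36)) = -8001/(4*(-36)) = -8001/(-144) = -8001*(-1/144) = 889/16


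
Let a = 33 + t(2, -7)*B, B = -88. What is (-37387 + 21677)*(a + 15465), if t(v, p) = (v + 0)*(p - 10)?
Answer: -290477900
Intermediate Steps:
t(v, p) = v*(-10 + p)
a = 3025 (a = 33 + (2*(-10 - 7))*(-88) = 33 + (2*(-17))*(-88) = 33 - 34*(-88) = 33 + 2992 = 3025)
(-37387 + 21677)*(a + 15465) = (-37387 + 21677)*(3025 + 15465) = -15710*18490 = -290477900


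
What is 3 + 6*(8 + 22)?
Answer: 183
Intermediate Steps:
3 + 6*(8 + 22) = 3 + 6*30 = 3 + 180 = 183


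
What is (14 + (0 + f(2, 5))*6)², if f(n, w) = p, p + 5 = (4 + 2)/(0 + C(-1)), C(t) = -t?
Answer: 400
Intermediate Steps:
p = 1 (p = -5 + (4 + 2)/(0 - 1*(-1)) = -5 + 6/(0 + 1) = -5 + 6/1 = -5 + 6*1 = -5 + 6 = 1)
f(n, w) = 1
(14 + (0 + f(2, 5))*6)² = (14 + (0 + 1)*6)² = (14 + 1*6)² = (14 + 6)² = 20² = 400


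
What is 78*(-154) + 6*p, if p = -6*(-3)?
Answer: -11904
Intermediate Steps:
p = 18
78*(-154) + 6*p = 78*(-154) + 6*18 = -12012 + 108 = -11904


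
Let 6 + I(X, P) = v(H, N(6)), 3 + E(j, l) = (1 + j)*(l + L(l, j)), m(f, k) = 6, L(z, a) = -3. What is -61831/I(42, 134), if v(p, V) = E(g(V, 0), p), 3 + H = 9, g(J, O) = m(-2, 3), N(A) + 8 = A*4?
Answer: -61831/12 ≈ -5152.6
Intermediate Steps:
N(A) = -8 + 4*A (N(A) = -8 + A*4 = -8 + 4*A)
g(J, O) = 6
H = 6 (H = -3 + 9 = 6)
E(j, l) = -3 + (1 + j)*(-3 + l) (E(j, l) = -3 + (1 + j)*(l - 3) = -3 + (1 + j)*(-3 + l))
v(p, V) = -24 + 7*p (v(p, V) = -6 + p - 3*6 + 6*p = -6 + p - 18 + 6*p = -24 + 7*p)
I(X, P) = 12 (I(X, P) = -6 + (-24 + 7*6) = -6 + (-24 + 42) = -6 + 18 = 12)
-61831/I(42, 134) = -61831/12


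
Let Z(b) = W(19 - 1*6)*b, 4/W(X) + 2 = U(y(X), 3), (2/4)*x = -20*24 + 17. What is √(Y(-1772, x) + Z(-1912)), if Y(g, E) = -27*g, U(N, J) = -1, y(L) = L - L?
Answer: 2*√113385/3 ≈ 224.48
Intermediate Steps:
y(L) = 0
x = -926 (x = 2*(-20*24 + 17) = 2*(-480 + 17) = 2*(-463) = -926)
W(X) = -4/3 (W(X) = 4/(-2 - 1) = 4/(-3) = 4*(-⅓) = -4/3)
Z(b) = -4*b/3
√(Y(-1772, x) + Z(-1912)) = √(-27*(-1772) - 4/3*(-1912)) = √(47844 + 7648/3) = √(151180/3) = 2*√113385/3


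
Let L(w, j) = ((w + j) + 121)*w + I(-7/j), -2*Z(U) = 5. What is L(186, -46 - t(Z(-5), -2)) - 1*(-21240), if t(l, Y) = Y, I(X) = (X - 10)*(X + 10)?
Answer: 135632337/1936 ≈ 70058.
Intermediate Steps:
I(X) = (-10 + X)*(10 + X)
Z(U) = -5/2 (Z(U) = -½*5 = -5/2)
L(w, j) = -100 + 49/j² + w*(121 + j + w) (L(w, j) = ((w + j) + 121)*w + (-100 + (-7/j)²) = ((j + w) + 121)*w + (-100 + 49/j²) = (121 + j + w)*w + (-100 + 49/j²) = w*(121 + j + w) + (-100 + 49/j²) = -100 + 49/j² + w*(121 + j + w))
L(186, -46 - t(Z(-5), -2)) - 1*(-21240) = (-100 + 186² + 49/(-46 - 1*(-2))² + 121*186 + (-46 - 1*(-2))*186) - 1*(-21240) = (-100 + 34596 + 49/(-46 + 2)² + 22506 + (-46 + 2)*186) + 21240 = (-100 + 34596 + 49/(-44)² + 22506 - 44*186) + 21240 = (-100 + 34596 + 49*(1/1936) + 22506 - 8184) + 21240 = (-100 + 34596 + 49/1936 + 22506 - 8184) + 21240 = 94511697/1936 + 21240 = 135632337/1936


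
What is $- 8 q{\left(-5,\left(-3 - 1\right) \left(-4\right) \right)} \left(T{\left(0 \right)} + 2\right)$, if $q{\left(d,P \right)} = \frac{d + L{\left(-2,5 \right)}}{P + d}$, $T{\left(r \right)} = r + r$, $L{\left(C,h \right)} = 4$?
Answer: $\frac{16}{11} \approx 1.4545$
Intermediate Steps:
$T{\left(r \right)} = 2 r$
$q{\left(d,P \right)} = \frac{4 + d}{P + d}$ ($q{\left(d,P \right)} = \frac{d + 4}{P + d} = \frac{4 + d}{P + d}$)
$- 8 q{\left(-5,\left(-3 - 1\right) \left(-4\right) \right)} \left(T{\left(0 \right)} + 2\right) = - 8 \frac{4 - 5}{\left(-3 - 1\right) \left(-4\right) - 5} \left(2 \cdot 0 + 2\right) = - 8 \frac{1}{\left(-4\right) \left(-4\right) - 5} \left(-1\right) \left(0 + 2\right) = - 8 \frac{1}{16 - 5} \left(-1\right) 2 = - 8 \cdot \frac{1}{11} \left(-1\right) 2 = \left(-8\right) \left(- \frac{1}{11}\right) 2 = \frac{8}{11} \cdot 2 = \frac{16}{11}$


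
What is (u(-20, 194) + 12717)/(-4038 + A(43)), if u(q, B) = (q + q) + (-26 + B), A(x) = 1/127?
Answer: -326263/102565 ≈ -3.1810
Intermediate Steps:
A(x) = 1/127
u(q, B) = -26 + B + 2*q (u(q, B) = 2*q + (-26 + B) = -26 + B + 2*q)
(u(-20, 194) + 12717)/(-4038 + A(43)) = ((-26 + 194 + 2*(-20)) + 12717)/(-4038 + 1/127) = ((-26 + 194 - 40) + 12717)/(-512825/127) = (128 + 12717)*(-127/512825) = 12845*(-127/512825) = -326263/102565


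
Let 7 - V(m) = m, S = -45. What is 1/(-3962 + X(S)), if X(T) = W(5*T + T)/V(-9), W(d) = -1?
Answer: -16/63393 ≈ -0.00025239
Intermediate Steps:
V(m) = 7 - m
X(T) = -1/16 (X(T) = -1/(7 - 1*(-9)) = -1/(7 + 9) = -1/16)
1/(-3962 + X(S)) = 1/(-3962 - 1/16) = 1/(-63393/16) = -16/63393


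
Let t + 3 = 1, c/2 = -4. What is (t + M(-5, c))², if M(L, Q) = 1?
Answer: 1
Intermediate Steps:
c = -8 (c = 2*(-4) = -8)
t = -2 (t = -3 + 1 = -2)
(t + M(-5, c))² = (-2 + 1)² = (-1)² = 1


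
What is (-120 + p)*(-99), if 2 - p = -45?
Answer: 7227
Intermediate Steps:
p = 47 (p = 2 - 1*(-45) = 2 + 45 = 47)
(-120 + p)*(-99) = (-120 + 47)*(-99) = -73*(-99) = 7227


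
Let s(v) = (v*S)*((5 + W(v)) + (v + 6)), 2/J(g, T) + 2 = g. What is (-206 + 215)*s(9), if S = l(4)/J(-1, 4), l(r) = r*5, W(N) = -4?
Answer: -38880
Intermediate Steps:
J(g, T) = 2/(-2 + g)
l(r) = 5*r
S = -30 (S = (5*4)/((2/(-2 - 1))) = 20/((2/(-3))) = 20/((2*(-⅓))) = 20/(-⅔) = 20*(-3/2) = -30)
s(v) = -30*v*(7 + v) (s(v) = (v*(-30))*((5 - 4) + (v + 6)) = (-30*v)*(1 + (6 + v)) = (-30*v)*(7 + v) = -30*v*(7 + v))
(-206 + 215)*s(9) = (-206 + 215)*(-30*9*(7 + 9)) = 9*(-30*9*16) = 9*(-4320) = -38880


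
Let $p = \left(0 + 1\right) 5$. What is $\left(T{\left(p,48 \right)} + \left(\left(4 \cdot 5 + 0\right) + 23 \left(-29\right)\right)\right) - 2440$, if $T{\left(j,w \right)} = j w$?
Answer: $-2847$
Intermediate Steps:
$p = 5$ ($p = 1 \cdot 5 = 5$)
$\left(T{\left(p,48 \right)} + \left(\left(4 \cdot 5 + 0\right) + 23 \left(-29\right)\right)\right) - 2440 = \left(5 \cdot 48 + \left(\left(4 \cdot 5 + 0\right) + 23 \left(-29\right)\right)\right) - 2440 = \left(240 + \left(\left(20 + 0\right) - 667\right)\right) - 2440 = \left(240 + \left(20 - 667\right)\right) - 2440 = \left(240 - 647\right) - 2440 = -407 - 2440 = -2847$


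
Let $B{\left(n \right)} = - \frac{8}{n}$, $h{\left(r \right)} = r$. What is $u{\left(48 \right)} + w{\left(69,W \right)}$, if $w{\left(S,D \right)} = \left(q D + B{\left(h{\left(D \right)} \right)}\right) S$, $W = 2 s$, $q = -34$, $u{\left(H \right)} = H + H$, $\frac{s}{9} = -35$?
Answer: $\frac{155198072}{105} \approx 1.4781 \cdot 10^{6}$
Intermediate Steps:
$s = -315$ ($s = 9 \left(-35\right) = -315$)
$u{\left(H \right)} = 2 H$
$W = -630$ ($W = 2 \left(-315\right) = -630$)
$w{\left(S,D \right)} = S \left(- 34 D - \frac{8}{D}\right)$ ($w{\left(S,D \right)} = \left(- 34 D - \frac{8}{D}\right) S = S \left(- 34 D - \frac{8}{D}\right)$)
$u{\left(48 \right)} + w{\left(69,W \right)} = 2 \cdot 48 - \left(-1477980 - \frac{92}{105}\right) = 96 + \left(1477980 - 552 \left(- \frac{1}{630}\right)\right) = 96 + \left(1477980 + \frac{92}{105}\right) = 96 + \frac{155187992}{105} = \frac{155198072}{105}$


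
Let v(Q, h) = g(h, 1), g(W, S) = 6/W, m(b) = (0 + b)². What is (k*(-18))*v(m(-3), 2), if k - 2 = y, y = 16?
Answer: -972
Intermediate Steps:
m(b) = b²
v(Q, h) = 6/h
k = 18 (k = 2 + 16 = 18)
(k*(-18))*v(m(-3), 2) = (18*(-18))*(6/2) = -1944/2 = -324*3 = -972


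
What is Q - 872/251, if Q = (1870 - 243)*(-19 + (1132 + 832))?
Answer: 794292393/251 ≈ 3.1645e+6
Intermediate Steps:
Q = 3164515 (Q = 1627*(-19 + 1964) = 1627*1945 = 3164515)
Q - 872/251 = 3164515 - 872/251 = 794292393/251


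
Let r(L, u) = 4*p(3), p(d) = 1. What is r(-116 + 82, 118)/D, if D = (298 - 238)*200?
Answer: 1/3000 ≈ 0.00033333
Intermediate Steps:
r(L, u) = 4 (r(L, u) = 4*1 = 4)
D = 12000 (D = 60*200 = 12000)
r(-116 + 82, 118)/D = 4/12000 = 4*(1/12000) = 1/3000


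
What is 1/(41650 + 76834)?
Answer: 1/118484 ≈ 8.4400e-6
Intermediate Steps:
1/(41650 + 76834) = 1/118484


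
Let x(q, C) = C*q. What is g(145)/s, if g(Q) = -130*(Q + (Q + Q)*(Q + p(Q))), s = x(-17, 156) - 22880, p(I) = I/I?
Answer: 212425/982 ≈ 216.32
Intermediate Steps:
p(I) = 1
s = -25532 (s = 156*(-17) - 22880 = -2652 - 22880 = -25532)
g(Q) = -130*Q - 260*Q*(1 + Q) (g(Q) = -130*(Q + (Q + Q)*(Q + 1)) = -130*(Q + (2*Q)*(1 + Q)) = -130*(Q + 2*Q*(1 + Q)) = -130*Q - 260*Q*(1 + Q))
g(145)/s = -130*145*(3 + 2*145)/(-25532) = -130*145*(3 + 290)*(-1/25532) = -130*145*293*(-1/25532) = -5523050*(-1/25532) = 212425/982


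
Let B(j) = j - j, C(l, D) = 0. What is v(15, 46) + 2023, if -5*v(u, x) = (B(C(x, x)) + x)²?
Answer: 7999/5 ≈ 1599.8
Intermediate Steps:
B(j) = 0
v(u, x) = -x²/5 (v(u, x) = -(0 + x)²/5 = -x²/5)
v(15, 46) + 2023 = -⅕*46² + 2023 = -⅕*2116 + 2023 = -2116/5 + 2023 = 7999/5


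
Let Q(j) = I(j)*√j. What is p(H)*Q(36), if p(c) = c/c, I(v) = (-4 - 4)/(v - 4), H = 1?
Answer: -3/2 ≈ -1.5000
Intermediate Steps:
I(v) = -8/(-4 + v)
p(c) = 1
Q(j) = -8*√j/(-4 + j) (Q(j) = (-8/(-4 + j))*√j = -8*√j/(-4 + j))
p(H)*Q(36) = 1*(-8*√36/(-4 + 36)) = 1*(-8*6/32) = 1*(-8*6*1/32) = 1*(-3/2) = -3/2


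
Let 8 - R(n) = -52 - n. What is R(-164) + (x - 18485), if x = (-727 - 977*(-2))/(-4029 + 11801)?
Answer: -144472481/7772 ≈ -18589.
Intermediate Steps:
R(n) = 60 + n (R(n) = 8 - (-52 - n) = 8 + (52 + n) = 60 + n)
x = 1227/7772 (x = (-727 + 1954)/7772 = 1227*(1/7772) = 1227/7772 ≈ 0.15787)
R(-164) + (x - 18485) = (60 - 164) + (1227/7772 - 18485) = -104 - 143664193/7772 = -144472481/7772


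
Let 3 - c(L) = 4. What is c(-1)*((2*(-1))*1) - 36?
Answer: -34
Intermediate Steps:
c(L) = -1 (c(L) = 3 - 1*4 = 3 - 4 = -1)
c(-1)*((2*(-1))*1) - 36 = -2*(-1) - 36 = -(-2) - 36 = -1*(-2) - 36 = 2 - 36 = -34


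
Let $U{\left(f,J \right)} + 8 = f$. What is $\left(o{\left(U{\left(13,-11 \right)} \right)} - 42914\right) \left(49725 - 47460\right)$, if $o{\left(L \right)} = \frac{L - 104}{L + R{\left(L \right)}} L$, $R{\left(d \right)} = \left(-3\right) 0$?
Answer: $-97424445$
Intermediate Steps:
$R{\left(d \right)} = 0$
$U{\left(f,J \right)} = -8 + f$
$o{\left(L \right)} = -104 + L$ ($o{\left(L \right)} = \frac{L - 104}{L + 0} L = \frac{-104 + L}{L} L = -104 + L$)
$\left(o{\left(U{\left(13,-11 \right)} \right)} - 42914\right) \left(49725 - 47460\right) = \left(\left(-104 + \left(-8 + 13\right)\right) - 42914\right) \left(49725 - 47460\right) = \left(\left(-104 + 5\right) - 42914\right) 2265 = \left(-99 - 42914\right) 2265 = \left(-43013\right) 2265 = -97424445$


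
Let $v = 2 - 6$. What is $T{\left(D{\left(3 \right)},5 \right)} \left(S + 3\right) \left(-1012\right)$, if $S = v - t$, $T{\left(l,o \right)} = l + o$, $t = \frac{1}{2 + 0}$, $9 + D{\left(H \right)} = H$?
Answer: $-1518$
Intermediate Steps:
$v = -4$ ($v = 2 - 6 = -4$)
$D{\left(H \right)} = -9 + H$
$t = \frac{1}{2} \approx 0.5$
$S = - \frac{9}{2}$ ($S = -4 - \frac{1}{2} = - \frac{9}{2} \approx -4.5$)
$T{\left(D{\left(3 \right)},5 \right)} \left(S + 3\right) \left(-1012\right) = \left(\left(-9 + 3\right) + 5\right) \left(- \frac{9}{2} + 3\right) \left(-1012\right) = \left(-6 + 5\right) \left(- \frac{3}{2}\right) \left(-1012\right) = \left(-1\right) \left(- \frac{3}{2}\right) \left(-1012\right) = \frac{3}{2} \left(-1012\right) = -1518$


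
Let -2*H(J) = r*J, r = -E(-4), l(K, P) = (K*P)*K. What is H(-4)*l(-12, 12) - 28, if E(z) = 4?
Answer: -13852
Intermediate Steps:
l(K, P) = P*K**2
r = -4 (r = -1*4 = -4)
H(J) = 2*J (H(J) = -(-2)*J = 2*J)
H(-4)*l(-12, 12) - 28 = (2*(-4))*(12*(-12)**2) - 28 = -96*144 - 28 = -8*1728 - 28 = -13824 - 28 = -13852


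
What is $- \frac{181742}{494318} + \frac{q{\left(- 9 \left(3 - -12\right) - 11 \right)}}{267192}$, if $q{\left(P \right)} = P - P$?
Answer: $- \frac{8261}{22469} \approx -0.36766$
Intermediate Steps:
$q{\left(P \right)} = 0$
$- \frac{181742}{494318} + \frac{q{\left(- 9 \left(3 - -12\right) - 11 \right)}}{267192} = - \frac{181742}{494318} + \frac{0}{267192} = \left(-181742\right) \frac{1}{494318} + 0 \cdot \frac{1}{267192} = - \frac{8261}{22469} + 0 = - \frac{8261}{22469}$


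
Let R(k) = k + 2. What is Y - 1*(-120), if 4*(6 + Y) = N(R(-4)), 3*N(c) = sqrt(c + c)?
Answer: 114 + I/6 ≈ 114.0 + 0.16667*I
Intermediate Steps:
R(k) = 2 + k
N(c) = sqrt(2)*sqrt(c)/3 (N(c) = sqrt(c + c)/3 = sqrt(2*c)/3 = (sqrt(2)*sqrt(c))/3 = sqrt(2)*sqrt(c)/3)
Y = -6 + I/6 (Y = -6 + (sqrt(2)*sqrt(2 - 4)/3)/4 = -6 + (sqrt(2)*sqrt(-2)/3)/4 = -6 + (sqrt(2)*(I*sqrt(2))/3)/4 = -6 + (2*I/3)/4 = -6 + I/6 ≈ -6.0 + 0.16667*I)
Y - 1*(-120) = (-6 + I/6) - 1*(-120) = (-6 + I/6) + 120 = 114 + I/6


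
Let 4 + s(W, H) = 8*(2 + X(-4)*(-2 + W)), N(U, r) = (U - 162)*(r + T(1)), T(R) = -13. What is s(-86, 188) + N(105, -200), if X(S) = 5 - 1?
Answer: 9337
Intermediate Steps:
X(S) = 4
N(U, r) = (-162 + U)*(-13 + r) (N(U, r) = (U - 162)*(r - 13) = (-162 + U)*(-13 + r))
s(W, H) = -52 + 32*W (s(W, H) = -4 + 8*(2 + 4*(-2 + W)) = -4 + 8*(2 + (-8 + 4*W)) = -4 + 8*(-6 + 4*W) = -4 + (-48 + 32*W) = -52 + 32*W)
s(-86, 188) + N(105, -200) = (-52 + 32*(-86)) + (2106 - 162*(-200) - 13*105 + 105*(-200)) = (-52 - 2752) + (2106 + 32400 - 1365 - 21000) = -2804 + 12141 = 9337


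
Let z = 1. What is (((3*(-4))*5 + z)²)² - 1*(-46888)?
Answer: 12164249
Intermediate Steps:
(((3*(-4))*5 + z)²)² - 1*(-46888) = (((3*(-4))*5 + 1)²)² - 1*(-46888) = ((-12*5 + 1)²)² + 46888 = ((-60 + 1)²)² + 46888 = ((-59)²)² + 46888 = 3481² + 46888 = 12117361 + 46888 = 12164249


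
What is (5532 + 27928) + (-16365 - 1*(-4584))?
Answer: 21679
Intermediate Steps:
(5532 + 27928) + (-16365 - 1*(-4584)) = 33460 + (-16365 + 4584) = 33460 - 11781 = 21679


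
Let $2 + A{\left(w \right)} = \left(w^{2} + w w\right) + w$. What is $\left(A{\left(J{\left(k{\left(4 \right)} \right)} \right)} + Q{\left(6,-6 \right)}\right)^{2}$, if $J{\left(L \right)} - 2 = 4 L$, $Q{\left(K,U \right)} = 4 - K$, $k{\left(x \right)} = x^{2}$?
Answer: $76983076$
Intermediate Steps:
$J{\left(L \right)} = 2 + 4 L$
$A{\left(w \right)} = -2 + w + 2 w^{2}$ ($A{\left(w \right)} = -2 + \left(\left(w^{2} + w w\right) + w\right) = -2 + \left(\left(w^{2} + w^{2}\right) + w\right) = -2 + \left(2 w^{2} + w\right) = -2 + \left(w + 2 w^{2}\right) = -2 + w + 2 w^{2}$)
$\left(A{\left(J{\left(k{\left(4 \right)} \right)} \right)} + Q{\left(6,-6 \right)}\right)^{2} = \left(\left(-2 + \left(2 + 4 \cdot 4^{2}\right) + 2 \left(2 + 4 \cdot 4^{2}\right)^{2}\right) + \left(4 - 6\right)\right)^{2} = \left(\left(-2 + \left(2 + 4 \cdot 16\right) + 2 \left(2 + 4 \cdot 16\right)^{2}\right) + \left(4 - 6\right)\right)^{2} = \left(\left(-2 + \left(2 + 64\right) + 2 \left(2 + 64\right)^{2}\right) - 2\right)^{2} = \left(\left(-2 + 66 + 2 \cdot 66^{2}\right) - 2\right)^{2} = \left(\left(-2 + 66 + 2 \cdot 4356\right) - 2\right)^{2} = \left(\left(-2 + 66 + 8712\right) - 2\right)^{2} = \left(8776 - 2\right)^{2} = 8774^{2} = 76983076$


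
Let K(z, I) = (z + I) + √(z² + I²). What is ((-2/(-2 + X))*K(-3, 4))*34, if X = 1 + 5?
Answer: -102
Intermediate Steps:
X = 6
K(z, I) = I + z + √(I² + z²) (K(z, I) = (I + z) + √(I² + z²) = I + z + √(I² + z²))
((-2/(-2 + X))*K(-3, 4))*34 = ((-2/(-2 + 6))*(4 - 3 + √(4² + (-3)²)))*34 = ((-2/4)*(4 - 3 + √(16 + 9)))*34 = ((-2*¼)*(4 - 3 + √25))*34 = -(4 - 3 + 5)/2*34 = -½*6*34 = -3*34 = -102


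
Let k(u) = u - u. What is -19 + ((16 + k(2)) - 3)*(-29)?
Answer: -396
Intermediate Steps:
k(u) = 0
-19 + ((16 + k(2)) - 3)*(-29) = -19 + ((16 + 0) - 3)*(-29) = -19 + (16 - 3)*(-29) = -19 + 13*(-29) = -19 - 377 = -396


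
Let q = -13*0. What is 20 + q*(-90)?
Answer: 20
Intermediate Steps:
q = 0
20 + q*(-90) = 20 + 0*(-90) = 20 + 0 = 20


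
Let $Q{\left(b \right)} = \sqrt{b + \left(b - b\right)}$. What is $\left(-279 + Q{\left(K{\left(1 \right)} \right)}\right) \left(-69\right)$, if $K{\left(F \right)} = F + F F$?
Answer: $19251 - 69 \sqrt{2} \approx 19153.0$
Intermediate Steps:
$K{\left(F \right)} = F + F^{2}$
$Q{\left(b \right)} = \sqrt{b}$ ($Q{\left(b \right)} = \sqrt{b + 0} = \sqrt{b}$)
$\left(-279 + Q{\left(K{\left(1 \right)} \right)}\right) \left(-69\right) = \left(-279 + \sqrt{1 \left(1 + 1\right)}\right) \left(-69\right) = \left(-279 + \sqrt{1 \cdot 2}\right) \left(-69\right) = \left(-279 + \sqrt{2}\right) \left(-69\right) = 19251 - 69 \sqrt{2}$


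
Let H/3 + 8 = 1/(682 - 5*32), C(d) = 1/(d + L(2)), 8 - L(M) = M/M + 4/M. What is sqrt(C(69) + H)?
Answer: I*sqrt(248487486)/3219 ≈ 4.897*I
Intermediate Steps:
L(M) = 7 - 4/M (L(M) = 8 - (M/M + 4/M) = 8 - (1 + 4/M) = 8 + (-1 - 4/M) = 7 - 4/M)
C(d) = 1/(5 + d) (C(d) = 1/(d + (7 - 4/2)) = 1/(d + (7 - 4*1/2)) = 1/(d + (7 - 2)) = 1/(d + 5) = 1/(5 + d))
H = -4175/174 (H = -24 + 3/(682 - 5*32) = -24 + 3/(682 - 160) = -24 + 3/522 = -24 + 3*(1/522) = -24 + 1/174 = -4175/174 ≈ -23.994)
sqrt(C(69) + H) = sqrt(1/(5 + 69) - 4175/174) = sqrt(1/74 - 4175/174) = sqrt(-77194/3219) = I*sqrt(248487486)/3219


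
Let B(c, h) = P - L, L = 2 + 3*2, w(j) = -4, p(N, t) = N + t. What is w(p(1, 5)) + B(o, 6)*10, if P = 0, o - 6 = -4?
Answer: -84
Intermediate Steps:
o = 2 (o = 6 - 4 = 2)
L = 8 (L = 2 + 6 = 8)
B(c, h) = -8 (B(c, h) = 0 - 1*8 = 0 - 8 = -8)
w(p(1, 5)) + B(o, 6)*10 = -4 - 8*10 = -4 - 80 = -84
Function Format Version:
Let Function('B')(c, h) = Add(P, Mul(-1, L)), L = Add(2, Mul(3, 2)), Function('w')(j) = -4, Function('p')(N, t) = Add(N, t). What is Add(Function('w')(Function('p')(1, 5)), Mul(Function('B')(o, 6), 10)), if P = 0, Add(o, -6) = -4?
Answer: -84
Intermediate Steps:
o = 2 (o = Add(6, -4) = 2)
L = 8 (L = Add(2, 6) = 8)
Function('B')(c, h) = -8 (Function('B')(c, h) = Add(0, Mul(-1, 8)) = Add(0, -8) = -8)
Add(Function('w')(Function('p')(1, 5)), Mul(Function('B')(o, 6), 10)) = Add(-4, Mul(-8, 10)) = Add(-4, -80) = -84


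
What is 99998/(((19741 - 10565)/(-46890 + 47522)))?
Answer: 7899842/1147 ≈ 6887.4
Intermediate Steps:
99998/(((19741 - 10565)/(-46890 + 47522))) = 99998/((9176/632)) = 99998/((9176*(1/632))) = 99998/(1147/79) = 99998*(79/1147) = 7899842/1147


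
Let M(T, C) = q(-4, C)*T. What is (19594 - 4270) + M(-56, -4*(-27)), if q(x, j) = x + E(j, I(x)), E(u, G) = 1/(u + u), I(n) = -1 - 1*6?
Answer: 419789/27 ≈ 15548.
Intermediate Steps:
I(n) = -7 (I(n) = -1 - 6 = -7)
E(u, G) = 1/(2*u)
q(x, j) = x + 1/(2*j)
M(T, C) = T*(-4 + 1/(2*C)) (M(T, C) = (-4 + 1/(2*C))*T = T*(-4 + 1/(2*C)))
(19594 - 4270) + M(-56, -4*(-27)) = (19594 - 4270) + (-4*(-56) + (1/2)*(-56)/(-4*(-27))) = 15324 + (224 + (1/2)*(-56)/108) = 15324 + (224 + (1/2)*(-56)*(1/108)) = 15324 + (224 - 7/27) = 15324 + 6041/27 = 419789/27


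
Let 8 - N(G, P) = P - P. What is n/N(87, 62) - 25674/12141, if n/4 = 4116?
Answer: 8320168/4047 ≈ 2055.9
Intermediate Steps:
N(G, P) = 8 (N(G, P) = 8 - (P - P) = 8 - 1*0 = 8 + 0 = 8)
n = 16464 (n = 4*4116 = 16464)
n/N(87, 62) - 25674/12141 = 16464/8 - 25674/12141 = 16464*(1/8) - 25674*1/12141 = 2058 - 8558/4047 = 8320168/4047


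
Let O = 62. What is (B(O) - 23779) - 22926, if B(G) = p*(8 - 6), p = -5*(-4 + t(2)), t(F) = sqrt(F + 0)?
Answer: -46665 - 10*sqrt(2) ≈ -46679.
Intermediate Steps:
t(F) = sqrt(F)
p = 20 - 5*sqrt(2) (p = -5*(-4 + sqrt(2)) = 20 - 5*sqrt(2) ≈ 12.929)
B(G) = 40 - 10*sqrt(2) (B(G) = (20 - 5*sqrt(2))*(8 - 6) = (20 - 5*sqrt(2))*2 = 40 - 10*sqrt(2))
(B(O) - 23779) - 22926 = ((40 - 10*sqrt(2)) - 23779) - 22926 = (-23739 - 10*sqrt(2)) - 22926 = -46665 - 10*sqrt(2)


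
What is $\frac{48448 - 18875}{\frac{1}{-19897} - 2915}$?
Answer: $- \frac{588413981}{57999756} \approx -10.145$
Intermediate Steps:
$\frac{48448 - 18875}{\frac{1}{-19897} - 2915} = \frac{29573}{- \frac{1}{19897} - 2915} = \frac{29573}{- \frac{57999756}{19897}} = 29573 \left(- \frac{19897}{57999756}\right) = - \frac{588413981}{57999756}$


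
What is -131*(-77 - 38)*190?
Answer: 2862350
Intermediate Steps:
-131*(-77 - 38)*190 = -131*(-115)*190 = 15065*190 = 2862350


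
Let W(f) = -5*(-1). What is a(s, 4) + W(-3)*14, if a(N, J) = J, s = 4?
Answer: 74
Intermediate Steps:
W(f) = 5
a(s, 4) + W(-3)*14 = 4 + 5*14 = 4 + 70 = 74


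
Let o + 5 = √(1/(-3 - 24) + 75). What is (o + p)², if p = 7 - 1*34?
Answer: 29672/27 - 128*√1518/9 ≈ 544.84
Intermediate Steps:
o = -5 + 2*√1518/9 (o = -5 + √(1/(-3 - 24) + 75) = -5 + √(1/(-27) + 75) = -5 + √(-1/27 + 75) = -5 + √(2024/27) = -5 + 2*√1518/9 ≈ 3.6581)
p = -27 (p = 7 - 34 = -27)
(o + p)² = ((-5 + 2*√1518/9) - 27)² = (-32 + 2*√1518/9)²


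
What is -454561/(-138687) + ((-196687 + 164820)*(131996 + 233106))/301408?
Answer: -806722692101635/20900685648 ≈ -38598.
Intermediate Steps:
-454561/(-138687) + ((-196687 + 164820)*(131996 + 233106))/301408 = -454561*(-1/138687) - 31867*365102*(1/301408) = 454561/138687 - 11634705434*1/301408 = 454561/138687 - 5817352717/150704 = -806722692101635/20900685648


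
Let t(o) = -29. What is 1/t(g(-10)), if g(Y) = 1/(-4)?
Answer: -1/29 ≈ -0.034483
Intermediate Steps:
g(Y) = -¼
1/t(g(-10)) = 1/(-29) = -1/29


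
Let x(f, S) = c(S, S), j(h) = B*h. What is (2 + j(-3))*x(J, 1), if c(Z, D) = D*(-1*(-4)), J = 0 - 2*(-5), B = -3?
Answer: 44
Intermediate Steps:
j(h) = -3*h
J = 10 (J = 0 + 10 = 10)
c(Z, D) = 4*D (c(Z, D) = D*4 = 4*D)
x(f, S) = 4*S
(2 + j(-3))*x(J, 1) = (2 - 3*(-3))*(4*1) = (2 + 9)*4 = 11*4 = 44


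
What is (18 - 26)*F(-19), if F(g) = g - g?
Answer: 0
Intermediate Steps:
F(g) = 0
(18 - 26)*F(-19) = (18 - 26)*0 = -8*0 = 0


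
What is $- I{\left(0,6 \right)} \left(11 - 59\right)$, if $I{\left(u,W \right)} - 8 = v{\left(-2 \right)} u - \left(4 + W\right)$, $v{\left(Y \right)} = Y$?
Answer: $-96$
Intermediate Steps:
$I{\left(u,W \right)} = 4 - W - 2 u$ ($I{\left(u,W \right)} = 8 - \left(4 + W + 2 u\right) = 4 - W - 2 u$)
$- I{\left(0,6 \right)} \left(11 - 59\right) = - \left(4 - 6 - 0\right) \left(11 - 59\right) = - \left(4 - 6 + 0\right) \left(-48\right) = - \left(-2\right) \left(-48\right) = \left(-1\right) 96 = -96$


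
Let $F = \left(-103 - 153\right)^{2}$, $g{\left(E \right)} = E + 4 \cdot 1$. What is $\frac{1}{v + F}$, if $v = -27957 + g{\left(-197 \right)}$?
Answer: $\frac{1}{37386} \approx 2.6748 \cdot 10^{-5}$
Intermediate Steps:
$g{\left(E \right)} = 4 + E$ ($g{\left(E \right)} = E + 4 = 4 + E$)
$F = 65536$ ($F = \left(-256\right)^{2} = 65536$)
$v = -28150$ ($v = -27957 + \left(4 - 197\right) = -27957 - 193 = -28150$)
$\frac{1}{v + F} = \frac{1}{-28150 + 65536} = \frac{1}{37386}$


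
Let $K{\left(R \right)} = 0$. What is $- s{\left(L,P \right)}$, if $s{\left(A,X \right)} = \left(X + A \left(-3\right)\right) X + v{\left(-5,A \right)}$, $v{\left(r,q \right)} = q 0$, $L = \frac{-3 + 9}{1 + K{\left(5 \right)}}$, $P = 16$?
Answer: $32$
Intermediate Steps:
$L = 6$ ($L = \frac{-3 + 9}{1 + 0} = \frac{6}{1} = 6 \cdot 1 = 6$)
$v{\left(r,q \right)} = 0$
$s{\left(A,X \right)} = X \left(X - 3 A\right)$ ($s{\left(A,X \right)} = \left(X + A \left(-3\right)\right) X + 0 = \left(X - 3 A\right) X + 0 = X \left(X - 3 A\right) + 0 = X \left(X - 3 A\right)$)
$- s{\left(L,P \right)} = - 16 \left(16 - 18\right) = - 16 \left(-2\right) = \left(-1\right) \left(-32\right) = 32$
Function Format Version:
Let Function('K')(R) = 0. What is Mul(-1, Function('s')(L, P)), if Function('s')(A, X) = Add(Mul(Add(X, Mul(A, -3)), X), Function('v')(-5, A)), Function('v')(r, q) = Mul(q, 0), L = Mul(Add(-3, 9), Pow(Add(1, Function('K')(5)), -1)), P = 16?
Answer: 32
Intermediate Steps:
L = 6 (L = Mul(Add(-3, 9), Pow(Add(1, 0), -1)) = Mul(6, Pow(1, -1)) = Mul(6, 1) = 6)
Function('v')(r, q) = 0
Function('s')(A, X) = Mul(X, Add(X, Mul(-3, A))) (Function('s')(A, X) = Add(Mul(Add(X, Mul(A, -3)), X), 0) = Add(Mul(Add(X, Mul(-3, A)), X), 0) = Add(Mul(X, Add(X, Mul(-3, A))), 0) = Mul(X, Add(X, Mul(-3, A))))
Mul(-1, Function('s')(L, P)) = Mul(-1, Mul(16, Add(16, Mul(-3, 6)))) = Mul(-1, Mul(16, Add(16, -18))) = Mul(-1, Mul(16, -2)) = Mul(-1, -32) = 32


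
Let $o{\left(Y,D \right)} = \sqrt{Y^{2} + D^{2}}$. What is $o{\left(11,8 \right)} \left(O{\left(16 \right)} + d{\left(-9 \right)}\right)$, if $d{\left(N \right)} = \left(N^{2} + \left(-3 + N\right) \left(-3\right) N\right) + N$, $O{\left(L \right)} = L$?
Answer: $- 236 \sqrt{185} \approx -3209.9$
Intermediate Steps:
$o{\left(Y,D \right)} = \sqrt{D^{2} + Y^{2}}$
$d{\left(N \right)} = N + N^{2} + N \left(9 - 3 N\right)$ ($d{\left(N \right)} = \left(N^{2} + \left(9 - 3 N\right) N\right) + N = \left(N^{2} + N \left(9 - 3 N\right)\right) + N = N + N^{2} + N \left(9 - 3 N\right)$)
$o{\left(11,8 \right)} \left(O{\left(16 \right)} + d{\left(-9 \right)}\right) = \sqrt{8^{2} + 11^{2}} \left(16 + 2 \left(-9\right) \left(5 - -9\right)\right) = \sqrt{64 + 121} \left(16 + 2 \left(-9\right) \left(5 + 9\right)\right) = \sqrt{185} \left(16 + 2 \left(-9\right) 14\right) = \sqrt{185} \left(16 - 252\right) = \sqrt{185} \left(-236\right) = - 236 \sqrt{185}$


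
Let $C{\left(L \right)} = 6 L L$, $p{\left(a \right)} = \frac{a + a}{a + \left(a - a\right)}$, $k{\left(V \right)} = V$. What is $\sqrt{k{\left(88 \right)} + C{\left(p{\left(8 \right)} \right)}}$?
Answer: $4 \sqrt{7} \approx 10.583$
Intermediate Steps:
$p{\left(a \right)} = 2$ ($p{\left(a \right)} = \frac{2 a}{a + 0} = \frac{2 a}{a} = 2$)
$C{\left(L \right)} = 6 L^{2}$
$\sqrt{k{\left(88 \right)} + C{\left(p{\left(8 \right)} \right)}} = \sqrt{88 + 6 \cdot 2^{2}} = \sqrt{88 + 6 \cdot 4} = \sqrt{88 + 24} = \sqrt{112} = 4 \sqrt{7}$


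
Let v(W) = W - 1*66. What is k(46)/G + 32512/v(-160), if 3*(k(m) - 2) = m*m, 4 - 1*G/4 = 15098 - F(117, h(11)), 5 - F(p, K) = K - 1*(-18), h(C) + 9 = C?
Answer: -1473791317/10243902 ≈ -143.87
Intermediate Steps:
h(C) = -9 + C
F(p, K) = -13 - K (F(p, K) = 5 - (K - 1*(-18)) = 5 - (K + 18) = 5 - (18 + K) = 5 + (-18 - K) = -13 - K)
G = -60436 (G = 16 - 4*(15098 - (-13 - (-9 + 11))) = 16 - 4*(15098 - (-13 - 1*2)) = 16 - 4*(15098 - (-13 - 2)) = 16 - 4*(15098 - 1*(-15)) = 16 - 4*(15098 + 15) = 16 - 4*15113 = 16 - 60452 = -60436)
v(W) = -66 + W (v(W) = W - 66 = -66 + W)
k(m) = 2 + m²/3 (k(m) = 2 + (m*m)/3 = 2 + m²/3)
k(46)/G + 32512/v(-160) = (2 + (⅓)*46²)/(-60436) + 32512/(-66 - 160) = (2 + (⅓)*2116)*(-1/60436) + 32512/(-226) = (2 + 2116/3)*(-1/60436) + 32512*(-1/226) = (2122/3)*(-1/60436) - 16256/113 = -1061/90654 - 16256/113 = -1473791317/10243902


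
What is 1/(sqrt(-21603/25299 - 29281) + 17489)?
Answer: 147484737/2579607499267 - 3*I*sqrt(231377039938)/2579607499267 ≈ 5.7173e-5 - 5.5941e-7*I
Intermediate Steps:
1/(sqrt(-21603/25299 - 29281) + 17489) = 1/(sqrt(-21603*1/25299 - 29281) + 17489) = 1/(sqrt(-7201/8433 - 29281) + 17489) = 1/(sqrt(-246933874/8433) + 17489) = 1/(I*sqrt(231377039938)/2811 + 17489) = 1/(17489 + I*sqrt(231377039938)/2811)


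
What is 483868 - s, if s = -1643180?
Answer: 2127048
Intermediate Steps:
483868 - s = 483868 - 1*(-1643180) = 483868 + 1643180 = 2127048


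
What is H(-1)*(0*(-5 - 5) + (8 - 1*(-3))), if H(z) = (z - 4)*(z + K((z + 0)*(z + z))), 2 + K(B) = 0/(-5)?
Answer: 165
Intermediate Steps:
K(B) = -2 (K(B) = -2 + 0/(-5) = -2 + 0*(-⅕) = -2 + 0 = -2)
H(z) = (-4 + z)*(-2 + z) (H(z) = (z - 4)*(z - 2) = (-4 + z)*(-2 + z))
H(-1)*(0*(-5 - 5) + (8 - 1*(-3))) = (8 + (-1)² - 6*(-1))*(0*(-5 - 5) + (8 - 1*(-3))) = (8 + 1 + 6)*(0*(-10) + (8 + 3)) = 15*(0 + 11) = 15*11 = 165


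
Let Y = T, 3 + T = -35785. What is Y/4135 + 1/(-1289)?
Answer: -46134867/5330015 ≈ -8.6557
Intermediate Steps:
T = -35788 (T = -3 - 35785 = -35788)
Y = -35788
Y/4135 + 1/(-1289) = -35788/4135 + 1/(-1289) = -35788*1/4135 - 1/1289 = -35788/4135 - 1/1289 = -46134867/5330015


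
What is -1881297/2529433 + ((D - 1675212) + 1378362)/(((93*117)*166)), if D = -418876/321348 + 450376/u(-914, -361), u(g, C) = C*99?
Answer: -16076126157718298665/17702714978237191914 ≈ -0.90812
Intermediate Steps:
u(g, C) = 99*C
D = -700428229/50371299 (D = -418876/321348 + 450376/((99*(-361))) = -418876*1/321348 + 450376/(-35739) = -104719/80337 + 450376*(-1/35739) = -104719/80337 - 23704/1881 = -700428229/50371299 ≈ -13.905)
-1881297/2529433 + ((D - 1675212) + 1378362)/(((93*117)*166)) = -1881297/2529433 + ((-700428229/50371299 - 1675212) + 1378362)/(((93*117)*166)) = -1881297*1/2529433 + (-84383304968617/50371299 + 1378362)/((10881*166)) = -1881297/2529433 - 14953420536379/50371299/1806246 = -1881297/2529433 - 14953420536379/50371299*1/1806246 = -1881297/2529433 - 1150263118183/6998689025658 = -16076126157718298665/17702714978237191914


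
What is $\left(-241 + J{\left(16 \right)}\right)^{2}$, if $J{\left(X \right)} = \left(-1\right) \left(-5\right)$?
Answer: $55696$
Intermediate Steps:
$J{\left(X \right)} = 5$
$\left(-241 + J{\left(16 \right)}\right)^{2} = \left(-241 + 5\right)^{2} = \left(-236\right)^{2} = 55696$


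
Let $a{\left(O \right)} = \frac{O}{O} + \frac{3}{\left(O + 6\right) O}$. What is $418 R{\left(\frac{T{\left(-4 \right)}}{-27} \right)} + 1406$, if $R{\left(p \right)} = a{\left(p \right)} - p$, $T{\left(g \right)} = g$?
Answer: $\frac{28136473}{8964} \approx 3138.8$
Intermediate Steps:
$a{\left(O \right)} = 1 + \frac{3}{O \left(6 + O\right)}$ ($a{\left(O \right)} = 1 + \frac{3}{\left(6 + O\right) O} = 1 + \frac{3}{O \left(6 + O\right)}$)
$R{\left(p \right)} = - p + \frac{3 + p^{2} + 6 p}{p \left(6 + p\right)}$ ($R{\left(p \right)} = \frac{3 + p^{2} + 6 p}{p \left(6 + p\right)} - p = - p + \frac{3 + p^{2} + 6 p}{p \left(6 + p\right)}$)
$418 R{\left(\frac{T{\left(-4 \right)}}{-27} \right)} + 1406 = 418 \frac{3 - \left(- \frac{4}{-27}\right)^{3} - 5 \left(- \frac{4}{-27}\right)^{2} + 6 \left(- \frac{4}{-27}\right)}{- \frac{4}{-27} \left(6 - \frac{4}{-27}\right)} + 1406 = 418 \frac{3 - \left(\left(-4\right) \left(- \frac{1}{27}\right)\right)^{3} - 5 \left(\left(-4\right) \left(- \frac{1}{27}\right)\right)^{2} + 6 \left(\left(-4\right) \left(- \frac{1}{27}\right)\right)}{\left(-4\right) \left(- \frac{1}{27}\right) \left(6 - - \frac{4}{27}\right)} + 1406 = 418 \frac{3 - \left(\frac{4}{27}\right)^{3} - 5 \left(\frac{4}{27}\right)^{2} + 6 \cdot \frac{4}{27}}{\frac{4}{27} \left(6 + \frac{4}{27}\right)} + 1406 = 418 \frac{27 \left(3 - \frac{64}{19683} - \frac{80}{729} + \frac{8}{9}\right)}{4 \cdot \frac{166}{27}} + 1406 = 418 \cdot \frac{27}{4} \cdot \frac{27}{166} \left(3 - \frac{64}{19683} - \frac{80}{729} + \frac{8}{9}\right) + 1406 = 418 \cdot \frac{27}{4} \cdot \frac{27}{166} \cdot \frac{74321}{19683} + 1406 = 418 \cdot \frac{74321}{17928} + 1406 = \frac{15533089}{8964} + 1406 = \frac{28136473}{8964}$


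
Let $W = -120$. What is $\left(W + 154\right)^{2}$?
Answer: $1156$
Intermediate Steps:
$\left(W + 154\right)^{2} = \left(-120 + 154\right)^{2} = 34^{2} = 1156$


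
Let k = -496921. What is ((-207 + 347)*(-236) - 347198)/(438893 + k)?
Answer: 190119/29014 ≈ 6.5527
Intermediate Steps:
((-207 + 347)*(-236) - 347198)/(438893 + k) = ((-207 + 347)*(-236) - 347198)/(438893 - 496921) = (140*(-236) - 347198)/(-58028) = (-33040 - 347198)*(-1/58028) = -380238*(-1/58028) = 190119/29014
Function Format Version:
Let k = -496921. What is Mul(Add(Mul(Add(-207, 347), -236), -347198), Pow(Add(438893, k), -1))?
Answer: Rational(190119, 29014) ≈ 6.5527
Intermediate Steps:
Mul(Add(Mul(Add(-207, 347), -236), -347198), Pow(Add(438893, k), -1)) = Mul(Add(Mul(Add(-207, 347), -236), -347198), Pow(Add(438893, -496921), -1)) = Mul(Add(Mul(140, -236), -347198), Pow(-58028, -1)) = Mul(Add(-33040, -347198), Rational(-1, 58028)) = Mul(-380238, Rational(-1, 58028)) = Rational(190119, 29014)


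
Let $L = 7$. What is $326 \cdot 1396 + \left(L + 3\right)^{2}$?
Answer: $455196$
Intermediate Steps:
$326 \cdot 1396 + \left(L + 3\right)^{2} = 326 \cdot 1396 + \left(7 + 3\right)^{2} = 455096 + 10^{2} = 455096 + 100 = 455196$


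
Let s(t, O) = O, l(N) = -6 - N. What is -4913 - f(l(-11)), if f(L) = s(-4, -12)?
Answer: -4901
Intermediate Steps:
f(L) = -12
-4913 - f(l(-11)) = -4913 - 1*(-12) = -4913 + 12 = -4901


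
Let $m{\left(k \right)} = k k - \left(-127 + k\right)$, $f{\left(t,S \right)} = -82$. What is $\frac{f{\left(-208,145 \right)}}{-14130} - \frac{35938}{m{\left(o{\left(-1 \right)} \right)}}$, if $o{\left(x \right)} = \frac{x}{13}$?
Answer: $- \frac{14302850791}{50578335} \approx -282.79$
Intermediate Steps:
$o{\left(x \right)} = \frac{x}{13}$ ($o{\left(x \right)} = x \frac{1}{13} = \frac{x}{13}$)
$m{\left(k \right)} = 127 + k^{2} - k$ ($m{\left(k \right)} = k^{2} - \left(-127 + k\right) = 127 + k^{2} - k$)
$\frac{f{\left(-208,145 \right)}}{-14130} - \frac{35938}{m{\left(o{\left(-1 \right)} \right)}} = - \frac{82}{-14130} - \frac{35938}{127 + \left(\frac{1}{13} \left(-1\right)\right)^{2} - \frac{1}{13} \left(-1\right)} = \left(-82\right) \left(- \frac{1}{14130}\right) - \frac{35938}{127 + \left(- \frac{1}{13}\right)^{2} - - \frac{1}{13}} = \frac{41}{7065} - \frac{35938}{127 + \frac{1}{169} + \frac{1}{13}} = \frac{41}{7065} - \frac{35938}{\frac{21477}{169}} = \frac{41}{7065} - \frac{6073522}{21477} = - \frac{14302850791}{50578335}$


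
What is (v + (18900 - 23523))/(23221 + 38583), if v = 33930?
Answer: 29307/61804 ≈ 0.47419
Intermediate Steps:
(v + (18900 - 23523))/(23221 + 38583) = (33930 + (18900 - 23523))/(23221 + 38583) = (33930 - 4623)/61804 = 29307*(1/61804) = 29307/61804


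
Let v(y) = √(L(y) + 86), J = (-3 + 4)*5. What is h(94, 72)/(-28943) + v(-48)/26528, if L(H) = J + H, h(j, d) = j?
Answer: -94/28943 + √43/26528 ≈ -0.0030006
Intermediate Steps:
J = 5 (J = 1*5 = 5)
L(H) = 5 + H
v(y) = √(91 + y) (v(y) = √((5 + y) + 86) = √(91 + y))
h(94, 72)/(-28943) + v(-48)/26528 = 94/(-28943) + √(91 - 48)/26528 = 94*(-1/28943) + √43*(1/26528) = -94/28943 + √43/26528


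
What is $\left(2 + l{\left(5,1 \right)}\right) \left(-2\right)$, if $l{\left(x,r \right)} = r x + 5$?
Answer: $-24$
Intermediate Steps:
$l{\left(x,r \right)} = 5 + r x$
$\left(2 + l{\left(5,1 \right)}\right) \left(-2\right) = \left(2 + \left(5 + 1 \cdot 5\right)\right) \left(-2\right) = \left(2 + \left(5 + 5\right)\right) \left(-2\right) = \left(2 + 10\right) \left(-2\right) = 12 \left(-2\right) = -24$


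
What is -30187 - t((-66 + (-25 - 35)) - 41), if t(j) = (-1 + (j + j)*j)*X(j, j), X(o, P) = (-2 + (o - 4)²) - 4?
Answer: -1630670782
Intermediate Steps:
X(o, P) = -6 + (-4 + o)² (X(o, P) = (-2 + (-4 + o)²) - 4 = -6 + (-4 + o)²)
t(j) = (-1 + 2*j²)*(-6 + (-4 + j)²) (t(j) = (-1 + (j + j)*j)*(-6 + (-4 + j)²) = (-1 + (2*j)*j)*(-6 + (-4 + j)²) = (-1 + 2*j²)*(-6 + (-4 + j)²))
-30187 - t((-66 + (-25 - 35)) - 41) = -30187 - (-1 + 2*((-66 + (-25 - 35)) - 41)²)*(-6 + (-4 + ((-66 + (-25 - 35)) - 41))²) = -30187 - (-1 + 2*((-66 - 60) - 41)²)*(-6 + (-4 + ((-66 - 60) - 41))²) = -30187 - (-1 + 2*(-126 - 41)²)*(-6 + (-4 + (-126 - 41))²) = -30187 - (-1 + 2*(-167)²)*(-6 + (-4 - 167)²) = -30187 - (-1 + 2*27889)*(-6 + (-171)²) = -30187 - (-1 + 55778)*(-6 + 29241) = -30187 - 55777*29235 = -30187 - 1*1630640595 = -30187 - 1630640595 = -1630670782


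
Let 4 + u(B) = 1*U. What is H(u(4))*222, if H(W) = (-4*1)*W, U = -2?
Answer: 5328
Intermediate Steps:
u(B) = -6 (u(B) = -4 + 1*(-2) = -4 - 2 = -6)
H(W) = -4*W
H(u(4))*222 = -4*(-6)*222 = 24*222 = 5328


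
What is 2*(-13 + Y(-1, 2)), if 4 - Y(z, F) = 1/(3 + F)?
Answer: -92/5 ≈ -18.400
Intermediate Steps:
Y(z, F) = 4 - 1/(3 + F)
2*(-13 + Y(-1, 2)) = 2*(-13 + (11 + 4*2)/(3 + 2)) = 2*(-13 + (11 + 8)/5) = 2*(-13 + (⅕)*19) = 2*(-13 + 19/5) = 2*(-46/5) = -92/5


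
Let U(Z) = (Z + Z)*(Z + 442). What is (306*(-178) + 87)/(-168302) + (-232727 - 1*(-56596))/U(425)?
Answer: 2608219597/31007539725 ≈ 0.084116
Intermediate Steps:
U(Z) = 2*Z*(442 + Z) (U(Z) = (2*Z)*(442 + Z) = 2*Z*(442 + Z))
(306*(-178) + 87)/(-168302) + (-232727 - 1*(-56596))/U(425) = (306*(-178) + 87)/(-168302) + (-232727 - 1*(-56596))/((2*425*(442 + 425))) = (-54468 + 87)*(-1/168302) + (-232727 + 56596)/((2*425*867)) = -54381*(-1/168302) - 176131/736950 = 54381/168302 - 176131*1/736950 = 54381/168302 - 176131/736950 = 2608219597/31007539725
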